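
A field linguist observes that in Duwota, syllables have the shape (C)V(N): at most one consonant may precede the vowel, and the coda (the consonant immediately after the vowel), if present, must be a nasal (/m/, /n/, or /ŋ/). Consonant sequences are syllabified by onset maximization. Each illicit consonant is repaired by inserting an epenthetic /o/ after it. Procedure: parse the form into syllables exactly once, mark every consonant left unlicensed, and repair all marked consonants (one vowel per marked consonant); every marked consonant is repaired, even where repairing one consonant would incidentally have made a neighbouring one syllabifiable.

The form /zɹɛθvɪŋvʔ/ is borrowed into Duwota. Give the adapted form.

The consonants /z/, /θ/, /v/, /ʔ/ cannot be parsed into a legal (C)V(N) syllable (only a nasal (/m/, /n/, or /ŋ/) is licensed in coda position; onsets are limited to one consonant).
Epenthesis after each stranded consonant: /z/ → /zo/, /θ/ → /θo/, /v/ → /vo/, /ʔ/ → /ʔo/.

zoɹɛθovɪŋvoʔo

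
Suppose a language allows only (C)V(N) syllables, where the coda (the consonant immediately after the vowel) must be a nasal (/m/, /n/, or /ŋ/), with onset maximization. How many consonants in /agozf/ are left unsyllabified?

2

Under (C)V(N), the unsyllabifiable consonants are /z/, /f/ (only a nasal (/m/, /n/, or /ŋ/) is licensed in coda position; onsets are limited to one consonant).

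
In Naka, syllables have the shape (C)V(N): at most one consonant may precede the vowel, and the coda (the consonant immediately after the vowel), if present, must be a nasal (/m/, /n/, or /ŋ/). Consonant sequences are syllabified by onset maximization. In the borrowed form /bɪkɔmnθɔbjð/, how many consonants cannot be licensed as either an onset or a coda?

Syllabifying with onset maximization leaves /n/, /b/, /j/, /ð/ stranded (only a nasal (/m/, /n/, or /ŋ/) is licensed in coda position; onsets are limited to one consonant).

4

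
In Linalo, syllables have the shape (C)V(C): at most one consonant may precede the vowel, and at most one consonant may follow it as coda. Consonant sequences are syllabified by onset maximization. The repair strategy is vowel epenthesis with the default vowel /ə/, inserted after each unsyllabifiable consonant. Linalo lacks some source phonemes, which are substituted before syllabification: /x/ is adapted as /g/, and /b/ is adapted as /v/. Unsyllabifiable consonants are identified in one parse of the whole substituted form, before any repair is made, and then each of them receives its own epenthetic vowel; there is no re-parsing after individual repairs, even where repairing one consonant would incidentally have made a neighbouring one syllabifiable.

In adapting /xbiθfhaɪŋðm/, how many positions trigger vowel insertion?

4

After substitution the input is /gviθfhaɪŋðm/.
The unsyllabifiable consonants are /g/, /f/, /ð/, /m/; each receives one epenthetic vowel.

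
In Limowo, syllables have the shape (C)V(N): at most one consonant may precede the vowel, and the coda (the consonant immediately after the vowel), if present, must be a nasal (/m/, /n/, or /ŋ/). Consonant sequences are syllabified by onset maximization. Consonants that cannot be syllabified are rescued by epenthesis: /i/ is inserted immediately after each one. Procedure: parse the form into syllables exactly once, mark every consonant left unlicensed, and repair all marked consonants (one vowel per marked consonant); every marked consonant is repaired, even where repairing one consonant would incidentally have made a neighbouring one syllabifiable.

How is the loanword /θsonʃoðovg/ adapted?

θisonʃoðovigi

The consonants /θ/, /v/, /g/ cannot be parsed into a legal (C)V(N) syllable (only a nasal (/m/, /n/, or /ŋ/) is licensed in coda position; onsets are limited to one consonant).
Each unlicensed consonant becomes the onset of a new syllable: /θ/ → /θi/, /v/ → /vi/, /g/ → /gi/.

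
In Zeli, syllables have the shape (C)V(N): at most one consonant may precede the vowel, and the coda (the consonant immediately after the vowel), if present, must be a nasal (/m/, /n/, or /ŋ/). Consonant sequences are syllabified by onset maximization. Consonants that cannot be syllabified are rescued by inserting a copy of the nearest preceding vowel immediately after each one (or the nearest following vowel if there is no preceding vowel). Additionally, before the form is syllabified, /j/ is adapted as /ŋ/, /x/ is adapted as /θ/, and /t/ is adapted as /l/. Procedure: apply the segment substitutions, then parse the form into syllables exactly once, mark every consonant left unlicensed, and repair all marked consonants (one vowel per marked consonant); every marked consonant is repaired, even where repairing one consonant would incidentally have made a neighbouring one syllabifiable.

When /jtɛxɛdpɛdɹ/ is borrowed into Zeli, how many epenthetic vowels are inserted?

After substitution the input is /ŋlɛθɛdpɛdɹ/.
The unsyllabifiable consonants are /ŋ/, /d/, /d/, /ɹ/; each receives one epenthetic vowel.

4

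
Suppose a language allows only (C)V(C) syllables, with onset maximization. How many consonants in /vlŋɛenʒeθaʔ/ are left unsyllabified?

The consonants /v/, /l/ cannot be parsed into a legal (C)V(C) syllable (at most one coda consonant is licensed; onsets are limited to one consonant).

2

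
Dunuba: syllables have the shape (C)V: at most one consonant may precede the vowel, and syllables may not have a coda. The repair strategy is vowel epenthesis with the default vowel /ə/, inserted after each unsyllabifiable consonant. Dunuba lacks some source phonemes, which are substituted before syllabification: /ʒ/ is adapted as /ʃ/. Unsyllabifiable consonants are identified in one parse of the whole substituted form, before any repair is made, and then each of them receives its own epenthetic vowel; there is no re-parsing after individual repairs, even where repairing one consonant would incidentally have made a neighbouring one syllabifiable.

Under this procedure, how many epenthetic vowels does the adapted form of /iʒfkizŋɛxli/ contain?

After substitution the input is /iʃfkizŋɛxli/.
The unsyllabifiable consonants are /ʃ/, /f/, /z/, /x/; each receives one epenthetic vowel.

4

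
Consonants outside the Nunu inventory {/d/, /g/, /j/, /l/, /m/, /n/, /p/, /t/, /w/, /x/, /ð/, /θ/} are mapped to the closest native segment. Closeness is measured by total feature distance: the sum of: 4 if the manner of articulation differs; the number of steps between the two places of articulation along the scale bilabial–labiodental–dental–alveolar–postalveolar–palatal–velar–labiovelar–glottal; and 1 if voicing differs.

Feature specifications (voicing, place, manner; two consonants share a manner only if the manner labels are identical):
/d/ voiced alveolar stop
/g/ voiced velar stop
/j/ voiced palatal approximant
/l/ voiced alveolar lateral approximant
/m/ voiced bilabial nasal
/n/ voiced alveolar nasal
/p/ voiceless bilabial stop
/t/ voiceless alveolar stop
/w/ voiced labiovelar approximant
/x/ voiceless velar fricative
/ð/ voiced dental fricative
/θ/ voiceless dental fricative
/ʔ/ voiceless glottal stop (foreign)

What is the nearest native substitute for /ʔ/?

g

/g/ is closest: same manner (stop), place distance 2 (glottal→velar), voicing differs (+1); total 3. Next closest is /t/ at distance 5.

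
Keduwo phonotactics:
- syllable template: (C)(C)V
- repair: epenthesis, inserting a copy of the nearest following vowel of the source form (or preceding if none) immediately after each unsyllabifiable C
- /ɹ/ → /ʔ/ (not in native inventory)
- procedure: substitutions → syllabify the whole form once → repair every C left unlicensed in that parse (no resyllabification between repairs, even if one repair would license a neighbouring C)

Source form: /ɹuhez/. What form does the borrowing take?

Substitution: /ɹ/ → /ʔ/, giving /ʔuhez/.
Under (C)(C)V, the unsyllabifiable consonants are /z/ (no codas are permitted; onsets may contain at most 2 consonants).
Each unlicensed consonant becomes the onset of a new syllable: /z/ → /ze/.

ʔuheze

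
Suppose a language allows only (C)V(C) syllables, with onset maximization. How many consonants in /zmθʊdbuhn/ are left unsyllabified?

3

Syllabifying with onset maximization leaves /z/, /m/, /n/ stranded (at most one coda consonant is licensed; onsets are limited to one consonant).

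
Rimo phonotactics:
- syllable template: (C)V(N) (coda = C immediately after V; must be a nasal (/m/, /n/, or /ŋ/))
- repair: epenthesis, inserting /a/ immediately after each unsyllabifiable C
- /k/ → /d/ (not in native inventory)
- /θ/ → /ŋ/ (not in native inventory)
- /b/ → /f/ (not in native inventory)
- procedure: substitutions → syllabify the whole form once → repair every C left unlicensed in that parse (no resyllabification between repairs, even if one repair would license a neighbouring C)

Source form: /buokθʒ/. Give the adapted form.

Substitution: /b/ → /f/, /k/ → /d/, /θ/ → /ŋ/, giving /fuodŋʒ/.
Under (C)V(N), the unsyllabifiable consonants are /d/, /ŋ/, /ʒ/ (only a nasal (/m/, /n/, or /ŋ/) is licensed in coda position; onsets are limited to one consonant).
Inserting the epenthetic vowel yields /d/ → /da/, /ŋ/ → /ŋa/, /ʒ/ → /ʒa/.

fuodaŋaʒa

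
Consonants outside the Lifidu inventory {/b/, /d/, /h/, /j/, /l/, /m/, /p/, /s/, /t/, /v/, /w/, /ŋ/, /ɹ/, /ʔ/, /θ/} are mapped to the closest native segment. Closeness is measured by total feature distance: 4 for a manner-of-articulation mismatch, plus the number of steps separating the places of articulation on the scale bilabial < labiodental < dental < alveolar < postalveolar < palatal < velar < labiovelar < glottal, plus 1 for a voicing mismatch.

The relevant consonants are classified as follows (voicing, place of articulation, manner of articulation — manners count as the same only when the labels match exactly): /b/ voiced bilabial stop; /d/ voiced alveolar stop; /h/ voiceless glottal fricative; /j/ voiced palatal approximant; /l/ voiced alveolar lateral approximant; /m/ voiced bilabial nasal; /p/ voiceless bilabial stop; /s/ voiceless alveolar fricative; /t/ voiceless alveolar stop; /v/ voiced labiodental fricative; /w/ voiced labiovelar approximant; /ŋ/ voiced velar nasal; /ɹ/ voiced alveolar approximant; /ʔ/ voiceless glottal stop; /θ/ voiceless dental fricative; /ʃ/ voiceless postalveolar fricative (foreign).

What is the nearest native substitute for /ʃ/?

s

/s/ is closest: same manner (fricative), place distance 1 (postalveolar→alveolar), same voicing; total 1. Next closest is /θ/ at distance 2.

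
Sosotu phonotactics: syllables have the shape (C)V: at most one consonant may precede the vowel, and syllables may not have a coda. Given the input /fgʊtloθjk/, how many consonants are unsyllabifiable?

The consonants /f/, /t/, /θ/, /j/, /k/ cannot be parsed into a legal (C)V syllable (no codas are permitted; onsets are limited to one consonant).

5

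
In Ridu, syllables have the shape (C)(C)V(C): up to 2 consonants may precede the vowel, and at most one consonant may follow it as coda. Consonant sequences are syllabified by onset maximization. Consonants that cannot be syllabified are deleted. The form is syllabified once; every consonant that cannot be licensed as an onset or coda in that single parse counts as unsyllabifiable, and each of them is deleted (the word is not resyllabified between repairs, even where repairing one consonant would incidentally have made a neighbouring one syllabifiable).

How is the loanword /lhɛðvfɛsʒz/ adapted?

Under (C)(C)V(C), the unsyllabifiable consonants are /ʒ/, /z/ (at most one coda consonant is licensed; onsets may contain at most 2 consonants).
Each unlicensed consonant is deleted: /ʒ/, /z/.

lhɛðvfɛs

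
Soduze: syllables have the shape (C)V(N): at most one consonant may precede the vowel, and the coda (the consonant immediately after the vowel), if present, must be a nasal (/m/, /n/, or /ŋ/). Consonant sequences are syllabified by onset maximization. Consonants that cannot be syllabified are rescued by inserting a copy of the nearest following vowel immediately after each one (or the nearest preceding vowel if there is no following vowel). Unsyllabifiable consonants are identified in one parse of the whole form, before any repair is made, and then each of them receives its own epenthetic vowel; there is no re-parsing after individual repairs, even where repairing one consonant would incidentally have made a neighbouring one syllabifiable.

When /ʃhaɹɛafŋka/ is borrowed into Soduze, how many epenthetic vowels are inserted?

The unsyllabifiable consonants are /ʃ/, /f/, /ŋ/; each receives one epenthetic vowel.

3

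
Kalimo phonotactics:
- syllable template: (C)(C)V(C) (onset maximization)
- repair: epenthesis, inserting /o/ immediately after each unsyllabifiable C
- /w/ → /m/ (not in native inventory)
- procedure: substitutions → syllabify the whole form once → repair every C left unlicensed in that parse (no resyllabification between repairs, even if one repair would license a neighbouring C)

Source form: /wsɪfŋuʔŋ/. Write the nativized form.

Substitution: /w/ → /m/, giving /msɪfŋuʔŋ/.
The consonants /ŋ/ cannot be parsed into a legal (C)(C)V(C) syllable (at most one coda consonant is licensed; onsets may contain at most 2 consonants).
Epenthesis after each stranded consonant: /ŋ/ → /ŋo/.

msɪfŋuʔŋo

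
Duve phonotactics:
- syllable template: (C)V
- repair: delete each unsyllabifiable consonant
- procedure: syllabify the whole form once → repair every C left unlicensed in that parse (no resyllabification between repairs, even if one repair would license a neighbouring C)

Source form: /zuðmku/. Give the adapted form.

zuku

Under (C)V, the unsyllabifiable consonants are /ð/, /m/ (no codas are permitted; onsets are limited to one consonant).
Deleting the stranded consonants removes /ð/, /m/.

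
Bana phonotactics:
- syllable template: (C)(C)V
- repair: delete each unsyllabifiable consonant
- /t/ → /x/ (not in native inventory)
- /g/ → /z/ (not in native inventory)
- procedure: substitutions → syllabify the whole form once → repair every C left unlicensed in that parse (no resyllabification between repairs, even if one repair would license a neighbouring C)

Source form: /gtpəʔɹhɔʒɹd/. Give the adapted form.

xpəɹhɔ

Substitution: /g/ → /z/, /t/ → /x/, giving /zxpəʔɹhɔʒɹd/.
Under (C)(C)V, the unsyllabifiable consonants are /z/, /ʔ/, /ʒ/, /ɹ/, /d/ (no codas are permitted; onsets may contain at most 2 consonants).
Deletion applies to /z/, /ʔ/, /ʒ/, /ɹ/, /d/.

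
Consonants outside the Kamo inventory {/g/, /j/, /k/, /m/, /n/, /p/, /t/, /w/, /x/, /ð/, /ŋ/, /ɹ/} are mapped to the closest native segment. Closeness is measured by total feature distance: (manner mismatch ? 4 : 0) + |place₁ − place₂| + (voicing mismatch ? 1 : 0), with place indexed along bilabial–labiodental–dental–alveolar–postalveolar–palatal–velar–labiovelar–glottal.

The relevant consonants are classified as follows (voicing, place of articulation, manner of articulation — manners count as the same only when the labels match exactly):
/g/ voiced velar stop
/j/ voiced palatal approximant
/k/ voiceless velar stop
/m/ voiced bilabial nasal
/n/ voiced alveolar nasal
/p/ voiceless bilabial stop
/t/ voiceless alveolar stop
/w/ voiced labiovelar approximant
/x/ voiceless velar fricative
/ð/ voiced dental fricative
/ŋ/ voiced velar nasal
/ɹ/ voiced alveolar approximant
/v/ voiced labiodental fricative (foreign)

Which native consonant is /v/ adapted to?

ð

/ð/ is closest: same manner (fricative), place distance 1 (labiodental→dental), same voicing; total 1. Next closest is /m/ at distance 5.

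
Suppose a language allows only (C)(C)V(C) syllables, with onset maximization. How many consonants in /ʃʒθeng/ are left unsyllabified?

Syllabifying with onset maximization leaves /ʃ/, /g/ stranded (at most one coda consonant is licensed; onsets may contain at most 2 consonants).

2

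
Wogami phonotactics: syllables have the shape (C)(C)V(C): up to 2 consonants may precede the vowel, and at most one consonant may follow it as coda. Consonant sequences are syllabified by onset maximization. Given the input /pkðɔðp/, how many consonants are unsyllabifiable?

2

The consonants /p/, /p/ cannot be parsed into a legal (C)(C)V(C) syllable (at most one coda consonant is licensed; onsets may contain at most 2 consonants).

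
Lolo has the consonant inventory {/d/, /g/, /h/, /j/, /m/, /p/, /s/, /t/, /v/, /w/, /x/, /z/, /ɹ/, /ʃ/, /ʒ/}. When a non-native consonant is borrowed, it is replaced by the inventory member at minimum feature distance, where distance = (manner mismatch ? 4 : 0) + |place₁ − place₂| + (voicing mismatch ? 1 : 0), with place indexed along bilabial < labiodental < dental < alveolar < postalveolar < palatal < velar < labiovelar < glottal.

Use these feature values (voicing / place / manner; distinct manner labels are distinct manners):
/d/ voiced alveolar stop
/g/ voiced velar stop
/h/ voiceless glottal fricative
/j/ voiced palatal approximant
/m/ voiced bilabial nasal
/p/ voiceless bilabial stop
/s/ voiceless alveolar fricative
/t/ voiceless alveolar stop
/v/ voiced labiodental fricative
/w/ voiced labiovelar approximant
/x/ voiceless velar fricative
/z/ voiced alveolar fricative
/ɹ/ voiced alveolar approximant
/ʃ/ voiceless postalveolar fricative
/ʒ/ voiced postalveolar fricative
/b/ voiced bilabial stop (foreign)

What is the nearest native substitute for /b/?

/p/ is closest: same manner (stop), place distance 0 (bilabial→bilabial), voicing differs (+1); total 1. Next closest is /d/ at distance 3.

p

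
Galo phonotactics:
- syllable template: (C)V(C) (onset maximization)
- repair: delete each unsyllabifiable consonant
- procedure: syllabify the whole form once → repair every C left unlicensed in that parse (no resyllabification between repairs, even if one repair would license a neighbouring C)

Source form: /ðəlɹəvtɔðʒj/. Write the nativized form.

ðəlɹəvtɔð

Syllabifying with onset maximization leaves /ʒ/, /j/ stranded (at most one coda consonant is licensed; onsets are limited to one consonant).
Deleting the stranded consonants removes /ʒ/, /j/.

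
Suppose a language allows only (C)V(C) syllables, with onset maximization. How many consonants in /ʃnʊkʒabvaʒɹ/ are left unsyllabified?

2

Syllabifying with onset maximization leaves /ʃ/, /ɹ/ stranded (at most one coda consonant is licensed; onsets are limited to one consonant).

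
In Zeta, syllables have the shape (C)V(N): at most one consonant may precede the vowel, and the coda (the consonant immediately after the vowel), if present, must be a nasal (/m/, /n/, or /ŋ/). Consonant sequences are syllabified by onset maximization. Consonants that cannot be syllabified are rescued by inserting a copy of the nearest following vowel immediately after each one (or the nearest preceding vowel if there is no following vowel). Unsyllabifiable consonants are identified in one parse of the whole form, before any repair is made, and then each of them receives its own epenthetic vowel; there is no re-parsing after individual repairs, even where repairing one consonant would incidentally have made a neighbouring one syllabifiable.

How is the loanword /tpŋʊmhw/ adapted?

The consonants /t/, /p/, /h/, /w/ cannot be parsed into a legal (C)V(N) syllable (only a nasal (/m/, /n/, or /ŋ/) is licensed in coda position; onsets are limited to one consonant).
Each unlicensed consonant becomes the onset of a new syllable: /t/ → /tʊ/, /p/ → /pʊ/, /h/ → /hʊ/, /w/ → /wʊ/.

tʊpʊŋʊmhʊwʊ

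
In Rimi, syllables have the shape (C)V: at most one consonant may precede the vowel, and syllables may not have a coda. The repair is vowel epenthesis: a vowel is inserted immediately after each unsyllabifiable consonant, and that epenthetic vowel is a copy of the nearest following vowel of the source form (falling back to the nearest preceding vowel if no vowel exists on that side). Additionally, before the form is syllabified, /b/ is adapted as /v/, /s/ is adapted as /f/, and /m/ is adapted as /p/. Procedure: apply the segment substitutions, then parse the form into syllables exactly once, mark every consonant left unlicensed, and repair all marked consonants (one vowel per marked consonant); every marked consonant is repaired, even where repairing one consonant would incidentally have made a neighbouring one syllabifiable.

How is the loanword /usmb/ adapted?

ufupuvu

Substitution: /s/ → /f/, /m/ → /p/, /b/ → /v/, giving /ufpv/.
Syllabifying with onset maximization leaves /f/, /p/, /v/ stranded (no codas are permitted; onsets are limited to one consonant).
Inserting the epenthetic vowel yields /f/ → /fu/, /p/ → /pu/, /v/ → /vu/.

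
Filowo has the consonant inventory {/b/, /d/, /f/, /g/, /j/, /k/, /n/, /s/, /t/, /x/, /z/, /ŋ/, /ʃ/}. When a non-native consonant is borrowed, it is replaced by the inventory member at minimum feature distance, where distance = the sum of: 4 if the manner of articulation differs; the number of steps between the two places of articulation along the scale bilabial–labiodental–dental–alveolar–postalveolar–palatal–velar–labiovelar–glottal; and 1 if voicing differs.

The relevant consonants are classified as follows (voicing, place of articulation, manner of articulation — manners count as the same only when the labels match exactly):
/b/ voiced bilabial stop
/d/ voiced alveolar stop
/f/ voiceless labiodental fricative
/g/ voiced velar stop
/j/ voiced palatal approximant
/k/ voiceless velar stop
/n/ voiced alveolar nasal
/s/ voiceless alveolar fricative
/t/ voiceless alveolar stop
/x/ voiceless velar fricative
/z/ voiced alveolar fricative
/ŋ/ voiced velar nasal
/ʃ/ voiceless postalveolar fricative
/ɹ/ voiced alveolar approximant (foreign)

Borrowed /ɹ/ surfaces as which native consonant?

/j/ is closest: same manner (approximant), place distance 2 (alveolar→palatal), same voicing; total 2. Next closest is /d/ at distance 4.

j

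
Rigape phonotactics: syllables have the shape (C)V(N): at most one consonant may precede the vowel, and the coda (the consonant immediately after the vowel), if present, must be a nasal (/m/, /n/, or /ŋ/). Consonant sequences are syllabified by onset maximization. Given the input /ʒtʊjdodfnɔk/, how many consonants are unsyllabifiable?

5

The consonants /ʒ/, /j/, /d/, /f/, /k/ cannot be parsed into a legal (C)V(N) syllable (only a nasal (/m/, /n/, or /ŋ/) is licensed in coda position; onsets are limited to one consonant).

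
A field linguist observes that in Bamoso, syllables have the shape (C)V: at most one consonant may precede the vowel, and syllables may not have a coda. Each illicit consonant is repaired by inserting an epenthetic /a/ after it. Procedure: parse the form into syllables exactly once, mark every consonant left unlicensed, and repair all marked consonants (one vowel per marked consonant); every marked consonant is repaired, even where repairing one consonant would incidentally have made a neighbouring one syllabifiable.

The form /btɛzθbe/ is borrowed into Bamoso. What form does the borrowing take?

batɛzaθabe

Under (C)V, the unsyllabifiable consonants are /b/, /z/, /θ/ (no codas are permitted; onsets are limited to one consonant).
Epenthesis after each stranded consonant: /b/ → /ba/, /z/ → /za/, /θ/ → /θa/.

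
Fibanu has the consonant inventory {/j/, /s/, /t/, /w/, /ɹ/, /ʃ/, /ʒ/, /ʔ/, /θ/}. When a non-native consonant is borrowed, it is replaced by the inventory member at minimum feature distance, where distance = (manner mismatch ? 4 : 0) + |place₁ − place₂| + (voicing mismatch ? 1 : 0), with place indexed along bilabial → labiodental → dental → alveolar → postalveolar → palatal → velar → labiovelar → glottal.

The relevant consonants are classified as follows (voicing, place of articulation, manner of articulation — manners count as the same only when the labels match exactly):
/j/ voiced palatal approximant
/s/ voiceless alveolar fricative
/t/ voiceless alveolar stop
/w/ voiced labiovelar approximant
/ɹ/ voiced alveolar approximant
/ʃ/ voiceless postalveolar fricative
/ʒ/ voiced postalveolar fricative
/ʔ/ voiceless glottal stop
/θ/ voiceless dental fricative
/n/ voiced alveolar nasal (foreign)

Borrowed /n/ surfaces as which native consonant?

/ɹ/ is closest: manner differs (nasal→approximant, +4), place distance 0 (alveolar→alveolar), same voicing; total 4. Next closest is /s/ at distance 5.

ɹ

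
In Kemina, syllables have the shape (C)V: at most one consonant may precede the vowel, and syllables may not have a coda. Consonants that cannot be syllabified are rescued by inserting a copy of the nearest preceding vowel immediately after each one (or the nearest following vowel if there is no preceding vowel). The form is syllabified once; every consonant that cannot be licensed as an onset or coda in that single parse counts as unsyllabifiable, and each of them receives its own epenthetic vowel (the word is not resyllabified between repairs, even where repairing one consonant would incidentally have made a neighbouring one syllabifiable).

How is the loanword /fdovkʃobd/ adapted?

fodovokoʃobodo

The consonants /f/, /v/, /k/, /b/, /d/ cannot be parsed into a legal (C)V syllable (no codas are permitted; onsets are limited to one consonant).
Epenthesis after each stranded consonant: /f/ → /fo/, /v/ → /vo/, /k/ → /ko/, /b/ → /bo/, /d/ → /do/.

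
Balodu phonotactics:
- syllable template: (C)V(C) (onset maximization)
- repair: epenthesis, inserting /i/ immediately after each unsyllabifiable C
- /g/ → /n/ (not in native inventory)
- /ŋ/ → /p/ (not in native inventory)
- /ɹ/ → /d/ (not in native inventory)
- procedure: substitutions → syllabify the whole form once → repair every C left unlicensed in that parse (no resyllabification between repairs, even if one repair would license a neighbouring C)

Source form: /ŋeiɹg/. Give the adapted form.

Substitution: /ŋ/ → /p/, /ɹ/ → /d/, /g/ → /n/, giving /peidn/.
The consonants /n/ cannot be parsed into a legal (C)V(C) syllable (at most one coda consonant is licensed; onsets are limited to one consonant).
Epenthesis after each stranded consonant: /n/ → /ni/.

peidni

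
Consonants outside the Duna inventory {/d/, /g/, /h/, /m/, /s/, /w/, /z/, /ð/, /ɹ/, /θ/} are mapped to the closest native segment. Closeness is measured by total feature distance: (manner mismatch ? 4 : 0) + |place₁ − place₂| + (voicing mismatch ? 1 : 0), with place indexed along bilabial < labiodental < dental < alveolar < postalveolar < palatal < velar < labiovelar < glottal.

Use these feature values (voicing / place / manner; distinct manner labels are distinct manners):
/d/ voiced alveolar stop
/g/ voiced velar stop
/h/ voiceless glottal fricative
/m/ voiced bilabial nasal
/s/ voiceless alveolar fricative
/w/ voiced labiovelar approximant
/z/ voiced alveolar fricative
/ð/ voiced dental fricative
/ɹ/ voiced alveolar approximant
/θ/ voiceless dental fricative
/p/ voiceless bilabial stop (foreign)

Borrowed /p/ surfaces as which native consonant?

/d/ is closest: same manner (stop), place distance 3 (bilabial→alveolar), voicing differs (+1); total 4. Next closest is /m/ at distance 5.

d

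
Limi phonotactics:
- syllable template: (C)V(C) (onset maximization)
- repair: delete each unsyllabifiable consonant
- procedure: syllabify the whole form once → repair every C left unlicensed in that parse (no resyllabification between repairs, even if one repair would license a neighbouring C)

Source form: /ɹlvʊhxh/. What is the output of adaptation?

vʊh

The consonants /ɹ/, /l/, /x/, /h/ cannot be parsed into a legal (C)V(C) syllable (at most one coda consonant is licensed; onsets are limited to one consonant).
Each unlicensed consonant is deleted: /ɹ/, /l/, /x/, /h/.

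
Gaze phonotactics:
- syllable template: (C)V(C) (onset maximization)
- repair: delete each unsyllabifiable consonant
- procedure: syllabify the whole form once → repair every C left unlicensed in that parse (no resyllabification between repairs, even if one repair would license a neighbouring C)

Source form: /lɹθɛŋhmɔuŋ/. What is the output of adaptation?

θɛŋmɔuŋ

The consonants /l/, /ɹ/, /h/ cannot be parsed into a legal (C)V(C) syllable (at most one coda consonant is licensed; onsets are limited to one consonant).
Each unlicensed consonant is deleted: /l/, /ɹ/, /h/.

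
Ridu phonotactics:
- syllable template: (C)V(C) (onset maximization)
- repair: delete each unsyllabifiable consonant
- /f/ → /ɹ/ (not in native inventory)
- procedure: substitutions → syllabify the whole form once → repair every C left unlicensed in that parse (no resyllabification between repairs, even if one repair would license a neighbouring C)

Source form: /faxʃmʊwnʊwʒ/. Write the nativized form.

ɹaxmʊwnʊw

Substitution: /f/ → /ɹ/, giving /ɹaxʃmʊwnʊwʒ/.
The consonants /ʃ/, /ʒ/ cannot be parsed into a legal (C)V(C) syllable (at most one coda consonant is licensed; onsets are limited to one consonant).
Deletion applies to /ʃ/, /ʒ/.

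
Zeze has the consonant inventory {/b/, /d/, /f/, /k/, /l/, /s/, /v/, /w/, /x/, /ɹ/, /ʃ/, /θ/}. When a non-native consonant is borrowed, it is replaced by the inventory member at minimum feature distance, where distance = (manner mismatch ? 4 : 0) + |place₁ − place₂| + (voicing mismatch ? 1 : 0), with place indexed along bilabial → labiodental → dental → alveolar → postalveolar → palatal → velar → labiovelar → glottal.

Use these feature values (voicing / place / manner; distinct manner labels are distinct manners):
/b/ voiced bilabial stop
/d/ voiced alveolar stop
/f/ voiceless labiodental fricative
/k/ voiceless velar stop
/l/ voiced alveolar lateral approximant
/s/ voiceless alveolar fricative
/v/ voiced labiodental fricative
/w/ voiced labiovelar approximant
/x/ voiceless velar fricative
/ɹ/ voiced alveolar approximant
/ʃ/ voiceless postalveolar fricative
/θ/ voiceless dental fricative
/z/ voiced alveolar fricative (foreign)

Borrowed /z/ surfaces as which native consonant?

/s/ is closest: same manner (fricative), place distance 0 (alveolar→alveolar), voicing differs (+1); total 1. Next closest is /v/ at distance 2.

s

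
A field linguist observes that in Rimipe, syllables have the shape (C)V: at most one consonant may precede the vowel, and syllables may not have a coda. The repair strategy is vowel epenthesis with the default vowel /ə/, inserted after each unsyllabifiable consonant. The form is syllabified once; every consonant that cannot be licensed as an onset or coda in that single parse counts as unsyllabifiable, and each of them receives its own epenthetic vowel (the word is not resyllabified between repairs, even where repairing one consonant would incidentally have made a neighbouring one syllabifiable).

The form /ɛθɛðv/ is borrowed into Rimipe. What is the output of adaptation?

Syllabifying with onset maximization leaves /ð/, /v/ stranded (no codas are permitted; onsets are limited to one consonant).
Epenthesis after each stranded consonant: /ð/ → /ðə/, /v/ → /və/.

ɛθɛðəvə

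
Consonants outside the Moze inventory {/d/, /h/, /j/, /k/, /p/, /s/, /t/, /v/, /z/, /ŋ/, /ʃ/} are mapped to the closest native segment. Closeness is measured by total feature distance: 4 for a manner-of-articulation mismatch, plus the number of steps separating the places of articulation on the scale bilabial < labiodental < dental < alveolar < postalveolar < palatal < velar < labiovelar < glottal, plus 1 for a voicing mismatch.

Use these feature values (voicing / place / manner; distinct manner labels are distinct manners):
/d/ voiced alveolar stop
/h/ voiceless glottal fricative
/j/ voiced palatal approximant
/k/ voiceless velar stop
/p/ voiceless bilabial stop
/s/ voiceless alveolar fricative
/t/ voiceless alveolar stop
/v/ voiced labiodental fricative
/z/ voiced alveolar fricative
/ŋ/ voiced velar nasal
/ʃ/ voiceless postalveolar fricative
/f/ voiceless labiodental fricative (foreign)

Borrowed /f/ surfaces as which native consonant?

v

/v/ is closest: same manner (fricative), place distance 0 (labiodental→labiodental), voicing differs (+1); total 1. Next closest is /s/ at distance 2.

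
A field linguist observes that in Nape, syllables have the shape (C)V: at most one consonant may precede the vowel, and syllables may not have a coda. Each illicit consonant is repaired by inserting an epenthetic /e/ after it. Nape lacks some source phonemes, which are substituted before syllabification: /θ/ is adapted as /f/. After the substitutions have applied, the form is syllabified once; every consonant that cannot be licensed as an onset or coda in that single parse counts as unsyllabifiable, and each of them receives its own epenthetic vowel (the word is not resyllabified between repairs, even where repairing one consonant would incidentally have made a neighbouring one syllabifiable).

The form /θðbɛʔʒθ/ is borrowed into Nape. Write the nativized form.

Substitution: /θ/ → /f/, giving /fðbɛʔʒf/.
Syllabifying with onset maximization leaves /f/, /ð/, /ʔ/, /ʒ/, /f/ stranded (no codas are permitted; onsets are limited to one consonant).
Epenthesis after each stranded consonant: /f/ → /fe/, /ð/ → /ðe/, /ʔ/ → /ʔe/, /ʒ/ → /ʒe/, /f/ → /fe/.

feðebɛʔeʒefe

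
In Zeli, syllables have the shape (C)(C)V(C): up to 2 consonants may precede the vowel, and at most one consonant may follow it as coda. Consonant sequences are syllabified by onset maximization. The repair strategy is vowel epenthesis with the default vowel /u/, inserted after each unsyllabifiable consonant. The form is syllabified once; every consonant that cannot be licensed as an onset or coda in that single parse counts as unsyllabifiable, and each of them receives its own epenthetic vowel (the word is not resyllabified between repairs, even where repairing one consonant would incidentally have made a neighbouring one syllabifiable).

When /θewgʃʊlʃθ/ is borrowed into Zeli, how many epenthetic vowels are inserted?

2

The unsyllabifiable consonants are /ʃ/, /θ/; each receives one epenthetic vowel.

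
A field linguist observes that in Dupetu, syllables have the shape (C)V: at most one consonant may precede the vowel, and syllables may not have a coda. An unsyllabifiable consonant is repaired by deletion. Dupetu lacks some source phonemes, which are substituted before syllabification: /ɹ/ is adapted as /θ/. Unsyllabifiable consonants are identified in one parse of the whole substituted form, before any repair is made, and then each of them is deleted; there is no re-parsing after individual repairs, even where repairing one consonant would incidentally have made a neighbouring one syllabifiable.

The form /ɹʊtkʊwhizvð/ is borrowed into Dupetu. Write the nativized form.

Substitution: /ɹ/ → /θ/, giving /θʊtkʊwhizvð/.
Syllabifying with onset maximization leaves /t/, /w/, /z/, /v/, /ð/ stranded (no codas are permitted; onsets are limited to one consonant).
Each unlicensed consonant is deleted: /t/, /w/, /z/, /v/, /ð/.

θʊkʊhi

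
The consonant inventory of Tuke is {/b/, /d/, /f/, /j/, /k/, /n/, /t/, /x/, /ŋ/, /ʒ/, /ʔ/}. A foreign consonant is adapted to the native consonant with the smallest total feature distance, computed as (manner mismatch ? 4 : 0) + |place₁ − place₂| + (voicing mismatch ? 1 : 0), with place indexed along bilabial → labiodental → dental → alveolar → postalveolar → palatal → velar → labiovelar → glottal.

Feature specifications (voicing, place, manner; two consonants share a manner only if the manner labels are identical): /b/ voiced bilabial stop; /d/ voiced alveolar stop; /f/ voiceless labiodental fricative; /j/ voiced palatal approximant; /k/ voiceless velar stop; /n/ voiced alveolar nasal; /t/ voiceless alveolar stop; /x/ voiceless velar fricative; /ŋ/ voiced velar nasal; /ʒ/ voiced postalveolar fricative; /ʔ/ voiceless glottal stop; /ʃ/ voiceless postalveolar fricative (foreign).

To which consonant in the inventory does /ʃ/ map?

/ʒ/ is closest: same manner (fricative), place distance 0 (postalveolar→postalveolar), voicing differs (+1); total 1. Next closest is /x/ at distance 2.

ʒ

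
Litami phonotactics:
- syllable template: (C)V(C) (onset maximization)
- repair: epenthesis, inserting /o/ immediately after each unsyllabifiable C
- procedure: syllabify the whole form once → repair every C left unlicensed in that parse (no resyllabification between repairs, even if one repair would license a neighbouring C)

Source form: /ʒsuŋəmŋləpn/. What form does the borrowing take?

Syllabifying with onset maximization leaves /ʒ/, /ŋ/, /n/ stranded (at most one coda consonant is licensed; onsets are limited to one consonant).
Epenthesis after each stranded consonant: /ʒ/ → /ʒo/, /ŋ/ → /ŋo/, /n/ → /no/.

ʒosuŋəmŋoləpno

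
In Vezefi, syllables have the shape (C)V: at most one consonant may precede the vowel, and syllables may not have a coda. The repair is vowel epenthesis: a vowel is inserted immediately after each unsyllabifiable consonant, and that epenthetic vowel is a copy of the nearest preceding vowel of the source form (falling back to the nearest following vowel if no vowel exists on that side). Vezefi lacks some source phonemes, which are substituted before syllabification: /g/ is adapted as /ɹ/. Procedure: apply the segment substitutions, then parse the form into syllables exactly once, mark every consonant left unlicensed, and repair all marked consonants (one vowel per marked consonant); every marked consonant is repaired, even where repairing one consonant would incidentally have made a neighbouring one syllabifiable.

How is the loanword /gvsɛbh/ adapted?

Substitution: /g/ → /ɹ/, giving /ɹvsɛbh/.
Under (C)V, the unsyllabifiable consonants are /ɹ/, /v/, /b/, /h/ (no codas are permitted; onsets are limited to one consonant).
Inserting the epenthetic vowel yields /ɹ/ → /ɹɛ/, /v/ → /vɛ/, /b/ → /bɛ/, /h/ → /hɛ/.

ɹɛvɛsɛbɛhɛ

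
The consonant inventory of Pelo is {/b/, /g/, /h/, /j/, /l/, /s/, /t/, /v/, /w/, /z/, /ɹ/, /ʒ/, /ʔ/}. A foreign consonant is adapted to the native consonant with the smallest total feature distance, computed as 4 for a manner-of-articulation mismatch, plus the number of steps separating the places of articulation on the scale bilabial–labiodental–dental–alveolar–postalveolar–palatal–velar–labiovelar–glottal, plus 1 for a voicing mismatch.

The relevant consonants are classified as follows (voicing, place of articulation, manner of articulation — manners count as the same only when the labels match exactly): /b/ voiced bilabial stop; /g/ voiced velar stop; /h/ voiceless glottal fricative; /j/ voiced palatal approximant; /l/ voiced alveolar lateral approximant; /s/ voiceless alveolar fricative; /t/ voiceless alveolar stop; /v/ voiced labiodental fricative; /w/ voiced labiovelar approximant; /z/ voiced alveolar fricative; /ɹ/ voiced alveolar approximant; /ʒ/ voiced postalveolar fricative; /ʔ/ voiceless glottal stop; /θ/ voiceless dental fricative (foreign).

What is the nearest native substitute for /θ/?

s

/s/ is closest: same manner (fricative), place distance 1 (dental→alveolar), same voicing; total 1. Next closest is /v/ at distance 2.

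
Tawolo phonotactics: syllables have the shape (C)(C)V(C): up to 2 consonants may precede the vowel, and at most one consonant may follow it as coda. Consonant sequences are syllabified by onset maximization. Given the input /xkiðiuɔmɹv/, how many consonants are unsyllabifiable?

Syllabifying with onset maximization leaves /ɹ/, /v/ stranded (at most one coda consonant is licensed; onsets may contain at most 2 consonants).

2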